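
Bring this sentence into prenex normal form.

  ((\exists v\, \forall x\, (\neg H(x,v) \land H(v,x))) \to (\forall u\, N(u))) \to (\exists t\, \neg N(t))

\exists v\, \forall x\, \exists u\, \exists t\, (\neg H(x,v) \land H(v,x) \land \neg N(u) \lor \neg N(t))

Eliminate → and ↔ using ¬ and ∨.
  \neg (\neg (\exists v\, \forall x\, (\neg H(x,v) \land H(v,x))) \lor (\forall u\, N(u))) \lor (\exists t\, \neg N(t))
Push ¬ through the quantifiers and connectives to reach negation normal form:
  (\exists v\, \forall x\, (\neg H(x,v) \land H(v,x))) \land (\exists u\, \neg N(u)) \lor (\exists t\, \neg N(t))
All bound variables are already distinct, so no renaming is needed.
Pull the quantifiers to the front (each side's bound variable is not free in the other side):
  \exists v\, \forall x\, \exists u\, \exists t\, (\neg H(x,v) \land H(v,x) \land \neg N(u) \lor \neg N(t))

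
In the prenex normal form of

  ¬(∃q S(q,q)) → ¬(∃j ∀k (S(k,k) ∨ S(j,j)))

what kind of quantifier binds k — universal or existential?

existential

Eliminate → and ↔ using ¬ and ∨.
  ¬¬(∃q S(q,q)) ∨ ¬(∃j ∀k (S(k,k) ∨ S(j,j)))
Push ¬ through the quantifiers and connectives to reach negation normal form:
  (∃q S(q,q)) ∨ (∀j ∃k (¬S(k,k) ∧ ¬S(j,j)))
Pull the quantifiers to the front (each side's bound variable is not free in the other side):
  ∃q ∀j ∃k (S(q,q) ∨ ¬S(k,k) ∧ ¬S(j,j))
The quantifier ∀k sits under an odd number of negations (counting the antecedent side of each →), so it flips to ∃k.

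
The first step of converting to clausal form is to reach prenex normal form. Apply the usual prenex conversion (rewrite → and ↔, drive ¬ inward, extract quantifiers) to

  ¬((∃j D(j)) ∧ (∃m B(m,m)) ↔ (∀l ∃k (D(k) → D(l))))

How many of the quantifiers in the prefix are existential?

4

Rewrite implications/biconditionals: A → B as ¬A ∨ B; A ↔ B as (¬A ∨ B) ∧ (¬B ∨ A).
  ¬((¬((∃j D(j)) ∧ (∃m B(m,m))) ∨ (∀l ∃k (¬D(k) ∨ D(l)))) ∧ (¬(∀l ∃k (¬D(k) ∨ D(l))) ∨ (∃j D(j)) ∧ (∃m B(m,m))))
Drive negations inward (¬∀x A ≡ ∃x ¬A, ¬∃x A ≡ ∀x ¬A, De Morgan for ∧/∨):
  (∃j D(j)) ∧ (∃m B(m,m)) ∧ (∃l ∀k (D(k) ∧ ¬D(l))) ∨ (∀l ∃k (¬D(k) ∨ D(l))) ∧ ((∀j ¬D(j)) ∨ (∀m ¬B(m,m)))
Standardize variables apart so no two quantifiers bind the same name: l↦u, k↦v, j↦a, m↦x1.
  (∃j D(j)) ∧ (∃m B(m,m)) ∧ (∃l ∀k (D(k) ∧ ¬D(l))) ∨ (∀u ∃v (¬D(v) ∨ D(u))) ∧ ((∀a ¬D(a)) ∨ (∀x1 ¬B(x1,x1)))
Finally move all quantifiers to the prefix:
  ∃j ∃m ∃l ∀k ∀u ∃v ∀a ∀x1 (D(j) ∧ B(m,m) ∧ D(k) ∧ ¬D(l) ∨ (¬D(v) ∨ D(u)) ∧ (¬D(a) ∨ ¬B(x1,x1)))
The prefix is ∃j ∃m ∃l ∀k ∀u ∃v ∀a ∀x1: 4 universal, 4 existential.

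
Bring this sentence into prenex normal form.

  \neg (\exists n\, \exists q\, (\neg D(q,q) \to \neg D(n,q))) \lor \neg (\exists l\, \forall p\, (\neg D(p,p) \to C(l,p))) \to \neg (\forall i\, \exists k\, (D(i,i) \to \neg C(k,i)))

\exists n\, \exists q\, \exists l\, \forall p\, \exists i\, \forall k\, ((D(q,q) \lor \neg D(n,q)) \land (D(p,p) \lor C(l,p)) \lor D(i,i) \land C(k,i))

Eliminate → and ↔ using ¬ and ∨.
  \neg (\neg (\exists n\, \exists q\, (\neg \neg D(q,q) \lor \neg D(n,q))) \lor \neg (\exists l\, \forall p\, (\neg \neg D(p,p) \lor C(l,p)))) \lor \neg (\forall i\, \exists k\, (\neg D(i,i) \lor \neg C(k,i)))
Drive negations inward (¬∀x A ≡ ∃x ¬A, ¬∃x A ≡ ∀x ¬A, De Morgan for ∧/∨):
  (\exists n\, \exists q\, (D(q,q) \lor \neg D(n,q))) \land (\exists l\, \forall p\, (D(p,p) \lor C(l,p))) \lor (\exists i\, \forall k\, (D(i,i) \land C(k,i)))
All bound variables are already distinct, so no renaming is needed.
Extract every quantifier outward, since the variables are now distinct and don't occur free across branches:
  \exists n\, \exists q\, \exists l\, \forall p\, \exists i\, \forall k\, ((D(q,q) \lor \neg D(n,q)) \land (D(p,p) \lor C(l,p)) \lor D(i,i) \land C(k,i))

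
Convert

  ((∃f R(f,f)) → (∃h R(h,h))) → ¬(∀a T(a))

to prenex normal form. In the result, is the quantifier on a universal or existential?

existential

Rewrite implications/biconditionals: A → B as ¬A ∨ B.
  ¬(¬(∃f R(f,f)) ∨ (∃h R(h,h))) ∨ ¬(∀a T(a))
Drive negations inward (¬∀x A ≡ ∃x ¬A, ¬∃x A ≡ ∀x ¬A, De Morgan for ∧/∨):
  (∃f R(f,f)) ∧ (∀h ¬R(h,h)) ∨ (∃a ¬T(a))
All bound variables are already distinct, so no renaming is needed.
Finally move all quantifiers to the prefix:
  ∃f ∀h ∃a (R(f,f) ∧ ¬R(h,h) ∨ ¬T(a))
The quantifier ∀a sits under an odd number of negations (counting the antecedent side of each →), so it flips to ∃a.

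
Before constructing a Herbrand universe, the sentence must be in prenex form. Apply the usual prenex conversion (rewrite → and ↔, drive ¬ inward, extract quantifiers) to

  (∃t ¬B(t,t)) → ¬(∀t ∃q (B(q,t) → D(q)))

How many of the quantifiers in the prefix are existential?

1

Rewrite implications/biconditionals: A → B as ¬A ∨ B.
  ¬(∃t ¬B(t,t)) ∨ ¬(∀t ∃q (¬B(q,t) ∨ D(q)))
Drive negations inward (¬∀x A ≡ ∃x ¬A, ¬∃x A ≡ ∀x ¬A, De Morgan for ∧/∨):
  (∀t B(t,t)) ∨ (∃t ∀q (B(q,t) ∧ ¬D(q)))
Give each quantifier a distinct variable: t↦c.
  (∀t B(t,t)) ∨ (∃c ∀q (B(q,c) ∧ ¬D(q)))
Extract every quantifier outward, since the variables are now distinct and don't occur free across branches:
  ∀t ∃c ∀q (B(t,t) ∨ B(q,c) ∧ ¬D(q))
The prefix is ∀t ∃c ∀q: 2 universal, 1 existential.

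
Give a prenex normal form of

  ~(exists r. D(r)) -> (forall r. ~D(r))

First replace A → B with ¬A ∨ B.
  ~~(exists r. D(r)) | (forall r. ~D(r))
Move each ¬ inward, flipping quantifiers it crosses:
  (exists r. D(r)) | (forall r. ~D(r))
Rename bound variables to avoid capture: r↦q.
  (exists r. D(r)) | (forall q. ~D(q))
Pull the quantifiers to the front (each side's bound variable is not free in the other side):
  exists r. forall q. (D(r) | ~D(q))

exists r. forall q. (D(r) | ~D(q))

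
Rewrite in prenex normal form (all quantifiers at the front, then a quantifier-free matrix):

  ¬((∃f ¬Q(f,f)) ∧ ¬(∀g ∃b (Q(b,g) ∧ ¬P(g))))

∀f ∀g ∃b (Q(f,f) ∨ Q(b,g) ∧ ¬P(g))

Push ¬ through the quantifiers and connectives to reach negation normal form:
  (∀f Q(f,f)) ∨ (∀g ∃b (Q(b,g) ∧ ¬P(g)))
Pull the quantifiers to the front (each side's bound variable is not free in the other side):
  ∀f ∀g ∃b (Q(f,f) ∨ Q(b,g) ∧ ¬P(g))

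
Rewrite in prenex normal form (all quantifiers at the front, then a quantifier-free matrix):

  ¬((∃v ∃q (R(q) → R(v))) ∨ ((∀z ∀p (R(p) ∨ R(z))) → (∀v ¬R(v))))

First replace A → B with ¬A ∨ B.
  ¬((∃v ∃q (¬R(q) ∨ R(v))) ∨ ¬(∀z ∀p (R(p) ∨ R(z))) ∨ (∀v ¬R(v)))
Move each ¬ inward, flipping quantifiers it crosses:
  (∀v ∀q (R(q) ∧ ¬R(v))) ∧ (∀z ∀p (R(p) ∨ R(z))) ∧ (∃v R(v))
Rename bound variables to avoid capture: v↦v1.
  (∀v ∀q (R(q) ∧ ¬R(v))) ∧ (∀z ∀p (R(p) ∨ R(z))) ∧ (∃v1 R(v1))
Finally move all quantifiers to the prefix:
  ∀v ∀q ∀z ∀p ∃v1 (R(q) ∧ ¬R(v) ∧ (R(p) ∨ R(z)) ∧ R(v1))

∀v ∀q ∀z ∀p ∃v1 (R(q) ∧ ¬R(v) ∧ (R(p) ∨ R(z)) ∧ R(v1))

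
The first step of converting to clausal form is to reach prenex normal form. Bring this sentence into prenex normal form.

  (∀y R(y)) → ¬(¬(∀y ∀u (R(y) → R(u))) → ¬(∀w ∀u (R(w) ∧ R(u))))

First replace A → B with ¬A ∨ B.
  ¬(∀y R(y)) ∨ ¬(¬¬(∀y ∀u (¬R(y) ∨ R(u))) ∨ ¬(∀w ∀u (R(w) ∧ R(u))))
Drive negations inward (¬∀x A ≡ ∃x ¬A, ¬∃x A ≡ ∀x ¬A, De Morgan for ∧/∨):
  (∃y ¬R(y)) ∨ (∃y ∃u (R(y) ∧ ¬R(u))) ∧ (∀w ∀u (R(w) ∧ R(u)))
Rename bound variables to avoid capture: y↦y1, u↦q.
  (∃y ¬R(y)) ∨ (∃y1 ∃u (R(y1) ∧ ¬R(u))) ∧ (∀w ∀q (R(w) ∧ R(q)))
Pull the quantifiers to the front (each side's bound variable is not free in the other side):
  ∃y ∃y1 ∃u ∀w ∀q (¬R(y) ∨ R(y1) ∧ ¬R(u) ∧ R(w) ∧ R(q))

∃y ∃y1 ∃u ∀w ∀q (¬R(y) ∨ R(y1) ∧ ¬R(u) ∧ R(w) ∧ R(q))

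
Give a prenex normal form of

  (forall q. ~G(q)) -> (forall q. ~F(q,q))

Rewrite implications/biconditionals: A → B as ¬A ∨ B.
  ~(forall q. ~G(q)) | (forall q. ~F(q,q))
Drive negations inward (¬∀x A ≡ ∃x ¬A, ¬∃x A ≡ ∀x ¬A, De Morgan for ∧/∨):
  (exists q. G(q)) | (forall q. ~F(q,q))
Give each quantifier a distinct variable: q↦t.
  (exists q. G(q)) | (forall t. ~F(t,t))
Finally move all quantifiers to the prefix:
  exists q. forall t. (G(q) | ~F(t,t))

exists q. forall t. (G(q) | ~F(t,t))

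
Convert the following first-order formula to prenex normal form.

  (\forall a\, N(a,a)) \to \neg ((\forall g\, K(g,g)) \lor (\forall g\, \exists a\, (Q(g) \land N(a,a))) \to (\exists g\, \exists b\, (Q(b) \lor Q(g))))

\exists a\, \forall g\, \forall v\, \exists z\, \forall c\, \forall b\, (\neg N(a,a) \lor (K(g,g) \lor Q(v) \land N(z,z)) \land \neg Q(b) \land \neg Q(c))

Rewrite implications/biconditionals: A → B as ¬A ∨ B.
  \neg (\forall a\, N(a,a)) \lor \neg (\neg ((\forall g\, K(g,g)) \lor (\forall g\, \exists a\, (Q(g) \land N(a,a)))) \lor (\exists g\, \exists b\, (Q(b) \lor Q(g))))
Drive negations inward (¬∀x A ≡ ∃x ¬A, ¬∃x A ≡ ∀x ¬A, De Morgan for ∧/∨):
  (\exists a\, \neg N(a,a)) \lor ((\forall g\, K(g,g)) \lor (\forall g\, \exists a\, (Q(g) \land N(a,a)))) \land (\forall g\, \forall b\, (\neg Q(b) \land \neg Q(g)))
Give each quantifier a distinct variable: g↦v, a↦z, g↦c.
  (\exists a\, \neg N(a,a)) \lor ((\forall g\, K(g,g)) \lor (\forall v\, \exists z\, (Q(v) \land N(z,z)))) \land (\forall c\, \forall b\, (\neg Q(b) \land \neg Q(c)))
Extract every quantifier outward, since the variables are now distinct and don't occur free across branches:
  \exists a\, \forall g\, \forall v\, \exists z\, \forall c\, \forall b\, (\neg N(a,a) \lor (K(g,g) \lor Q(v) \land N(z,z)) \land \neg Q(b) \land \neg Q(c))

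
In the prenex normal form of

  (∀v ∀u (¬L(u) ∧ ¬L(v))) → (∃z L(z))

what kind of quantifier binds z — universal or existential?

existential

First replace A → B with ¬A ∨ B.
  ¬(∀v ∀u (¬L(u) ∧ ¬L(v))) ∨ (∃z L(z))
Push ¬ through the quantifiers and connectives to reach negation normal form:
  (∃v ∃u (L(u) ∨ L(v))) ∨ (∃z L(z))
Extract every quantifier outward, since the variables are now distinct and don't occur free across branches:
  ∃v ∃u ∃z (L(u) ∨ L(v) ∨ L(z))
The quantifier ∃z sits under an even number of negations (counting the antecedent side of each →), so it remains existential.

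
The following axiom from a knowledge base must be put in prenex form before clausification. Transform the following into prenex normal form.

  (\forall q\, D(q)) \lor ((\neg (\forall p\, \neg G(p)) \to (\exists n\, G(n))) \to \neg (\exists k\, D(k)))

Rewrite implications/biconditionals: A → B as ¬A ∨ B.
  (\forall q\, D(q)) \lor \neg (\neg \neg (\forall p\, \neg G(p)) \lor (\exists n\, G(n))) \lor \neg (\exists k\, D(k))
Drive negations inward (¬∀x A ≡ ∃x ¬A, ¬∃x A ≡ ∀x ¬A, De Morgan for ∧/∨):
  (\forall q\, D(q)) \lor (\exists p\, G(p)) \land (\forall n\, \neg G(n)) \lor (\forall k\, \neg D(k))
All bound variables are already distinct, so no renaming is needed.
Pull the quantifiers to the front (each side's bound variable is not free in the other side):
  \forall q\, \exists p\, \forall n\, \forall k\, (D(q) \lor G(p) \land \neg G(n) \lor \neg D(k))

\forall q\, \exists p\, \forall n\, \forall k\, (D(q) \lor G(p) \land \neg G(n) \lor \neg D(k))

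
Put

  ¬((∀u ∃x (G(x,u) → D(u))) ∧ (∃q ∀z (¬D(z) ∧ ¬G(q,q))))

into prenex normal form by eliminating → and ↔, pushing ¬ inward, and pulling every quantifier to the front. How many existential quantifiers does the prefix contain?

Eliminate → and ↔ using ¬ and ∨.
  ¬((∀u ∃x (¬G(x,u) ∨ D(u))) ∧ (∃q ∀z (¬D(z) ∧ ¬G(q,q))))
Move each ¬ inward, flipping quantifiers it crosses:
  (∃u ∀x (G(x,u) ∧ ¬D(u))) ∨ (∀q ∃z (D(z) ∨ G(q,q)))
Finally move all quantifiers to the prefix:
  ∃u ∀x ∀q ∃z (G(x,u) ∧ ¬D(u) ∨ D(z) ∨ G(q,q))
The prefix is ∃u ∀x ∀q ∃z: 2 universal, 2 existential.

2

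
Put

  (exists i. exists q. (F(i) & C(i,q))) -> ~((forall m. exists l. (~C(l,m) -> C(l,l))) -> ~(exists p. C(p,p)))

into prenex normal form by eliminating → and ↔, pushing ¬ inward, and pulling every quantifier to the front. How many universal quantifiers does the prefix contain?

3

First replace A → B with ¬A ∨ B.
  ~(exists i. exists q. (F(i) & C(i,q))) | ~(~(forall m. exists l. (~~C(l,m) | C(l,l))) | ~(exists p. C(p,p)))
Move each ¬ inward, flipping quantifiers it crosses:
  (forall i. forall q. (~F(i) | ~C(i,q))) | (forall m. exists l. (C(l,m) | C(l,l))) & (exists p. C(p,p))
All bound variables are already distinct, so no renaming is needed.
Pull the quantifiers to the front (each side's bound variable is not free in the other side):
  forall i. forall q. forall m. exists l. exists p. (~F(i) | ~C(i,q) | (C(l,m) | C(l,l)) & C(p,p))
The prefix is forall i forall q forall m exists l exists p: 3 universal, 2 existential.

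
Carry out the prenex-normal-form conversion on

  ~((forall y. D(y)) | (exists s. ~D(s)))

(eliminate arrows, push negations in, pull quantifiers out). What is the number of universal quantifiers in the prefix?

1

Move each ¬ inward, flipping quantifiers it crosses:
  (exists y. ~D(y)) & (forall s. D(s))
Finally move all quantifiers to the prefix:
  exists y. forall s. (~D(y) & D(s))
The prefix is exists y forall s: 1 universal, 1 existential.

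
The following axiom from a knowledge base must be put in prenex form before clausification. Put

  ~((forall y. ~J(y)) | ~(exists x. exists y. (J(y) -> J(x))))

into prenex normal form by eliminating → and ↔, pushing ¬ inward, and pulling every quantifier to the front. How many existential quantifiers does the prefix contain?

3

First replace A → B with ¬A ∨ B.
  ~((forall y. ~J(y)) | ~(exists x. exists y. (~J(y) | J(x))))
Push ¬ through the quantifiers and connectives to reach negation normal form:
  (exists y. J(y)) & (exists x. exists y. (~J(y) | J(x)))
Rename bound variables to avoid capture: y↦v1.
  (exists y. J(y)) & (exists x. exists v1. (~J(v1) | J(x)))
Pull the quantifiers to the front (each side's bound variable is not free in the other side):
  exists y. exists x. exists v1. (J(y) & (~J(v1) | J(x)))
The prefix is exists y exists x exists v1: 0 universal, 3 existential.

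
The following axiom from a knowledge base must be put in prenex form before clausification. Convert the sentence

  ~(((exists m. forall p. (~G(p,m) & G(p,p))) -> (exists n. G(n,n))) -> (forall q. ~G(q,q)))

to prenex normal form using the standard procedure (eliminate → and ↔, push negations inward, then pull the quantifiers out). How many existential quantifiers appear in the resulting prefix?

3

Rewrite implications/biconditionals: A → B as ¬A ∨ B.
  ~(~(~(exists m. forall p. (~G(p,m) & G(p,p))) | (exists n. G(n,n))) | (forall q. ~G(q,q)))
Move each ¬ inward, flipping quantifiers it crosses:
  ((forall m. exists p. (G(p,m) | ~G(p,p))) | (exists n. G(n,n))) & (exists q. G(q,q))
All bound variables are already distinct, so no renaming is needed.
Extract every quantifier outward, since the variables are now distinct and don't occur free across branches:
  forall m. exists p. exists n. exists q. ((G(p,m) | ~G(p,p) | G(n,n)) & G(q,q))
The prefix is forall m exists p exists n exists q: 1 universal, 3 existential.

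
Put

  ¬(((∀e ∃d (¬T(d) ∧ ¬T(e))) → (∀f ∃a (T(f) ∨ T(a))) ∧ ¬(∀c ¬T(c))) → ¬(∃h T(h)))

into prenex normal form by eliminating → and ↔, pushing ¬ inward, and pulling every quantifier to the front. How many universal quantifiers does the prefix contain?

Eliminate → and ↔ using ¬ and ∨.
  ¬(¬(¬(∀e ∃d (¬T(d) ∧ ¬T(e))) ∨ (∀f ∃a (T(f) ∨ T(a))) ∧ ¬(∀c ¬T(c))) ∨ ¬(∃h T(h)))
Move each ¬ inward, flipping quantifiers it crosses:
  ((∃e ∀d (T(d) ∨ T(e))) ∨ (∀f ∃a (T(f) ∨ T(a))) ∧ (∃c T(c))) ∧ (∃h T(h))
Finally move all quantifiers to the prefix:
  ∃e ∀d ∀f ∃a ∃c ∃h ((T(d) ∨ T(e) ∨ (T(f) ∨ T(a)) ∧ T(c)) ∧ T(h))
The prefix is ∃e ∀d ∀f ∃a ∃c ∃h: 2 universal, 4 existential.

2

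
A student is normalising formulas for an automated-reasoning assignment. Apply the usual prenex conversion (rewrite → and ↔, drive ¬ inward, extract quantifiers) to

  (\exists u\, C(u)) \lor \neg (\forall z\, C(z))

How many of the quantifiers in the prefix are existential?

Push ¬ through the quantifiers and connectives to reach negation normal form:
  (\exists u\, C(u)) \lor (\exists z\, \neg C(z))
All bound variables are already distinct, so no renaming is needed.
Extract every quantifier outward, since the variables are now distinct and don't occur free across branches:
  \exists u\, \exists z\, (C(u) \lor \neg C(z))
The prefix is \exists u \exists z: 0 universal, 2 existential.

2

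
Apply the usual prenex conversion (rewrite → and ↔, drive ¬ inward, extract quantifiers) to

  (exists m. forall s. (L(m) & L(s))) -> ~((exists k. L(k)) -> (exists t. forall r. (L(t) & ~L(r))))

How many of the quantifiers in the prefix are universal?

2

Rewrite implications/biconditionals: A → B as ¬A ∨ B.
  ~(exists m. forall s. (L(m) & L(s))) | ~(~(exists k. L(k)) | (exists t. forall r. (L(t) & ~L(r))))
Drive negations inward (¬∀x A ≡ ∃x ¬A, ¬∃x A ≡ ∀x ¬A, De Morgan for ∧/∨):
  (forall m. exists s. (~L(m) | ~L(s))) | (exists k. L(k)) & (forall t. exists r. (~L(t) | L(r)))
All bound variables are already distinct, so no renaming is needed.
Pull the quantifiers to the front (each side's bound variable is not free in the other side):
  forall m. exists s. exists k. forall t. exists r. (~L(m) | ~L(s) | L(k) & (~L(t) | L(r)))
The prefix is forall m exists s exists k forall t exists r: 2 universal, 3 existential.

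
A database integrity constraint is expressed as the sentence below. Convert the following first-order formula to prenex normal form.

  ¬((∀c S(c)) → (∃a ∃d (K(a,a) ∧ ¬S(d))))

Rewrite implications/biconditionals: A → B as ¬A ∨ B.
  ¬(¬(∀c S(c)) ∨ (∃a ∃d (K(a,a) ∧ ¬S(d))))
Drive negations inward (¬∀x A ≡ ∃x ¬A, ¬∃x A ≡ ∀x ¬A, De Morgan for ∧/∨):
  (∀c S(c)) ∧ (∀a ∀d (¬K(a,a) ∨ S(d)))
All bound variables are already distinct, so no renaming is needed.
Pull the quantifiers to the front (each side's bound variable is not free in the other side):
  ∀c ∀a ∀d (S(c) ∧ (¬K(a,a) ∨ S(d)))

∀c ∀a ∀d (S(c) ∧ (¬K(a,a) ∨ S(d)))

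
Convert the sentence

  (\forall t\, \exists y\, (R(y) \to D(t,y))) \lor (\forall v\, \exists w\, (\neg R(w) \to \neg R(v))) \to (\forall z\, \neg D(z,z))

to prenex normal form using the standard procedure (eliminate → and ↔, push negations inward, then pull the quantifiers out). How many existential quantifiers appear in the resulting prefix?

First replace A → B with ¬A ∨ B.
  \neg ((\forall t\, \exists y\, (\neg R(y) \lor D(t,y))) \lor (\forall v\, \exists w\, (\neg \neg R(w) \lor \neg R(v)))) \lor (\forall z\, \neg D(z,z))
Push ¬ through the quantifiers and connectives to reach negation normal form:
  (\exists t\, \forall y\, (R(y) \land \neg D(t,y))) \land (\exists v\, \forall w\, (\neg R(w) \land R(v))) \lor (\forall z\, \neg D(z,z))
All bound variables are already distinct, so no renaming is needed.
Finally move all quantifiers to the prefix:
  \exists t\, \forall y\, \exists v\, \forall w\, \forall z\, (R(y) \land \neg D(t,y) \land \neg R(w) \land R(v) \lor \neg D(z,z))
The prefix is \exists t \forall y \exists v \forall w \forall z: 3 universal, 2 existential.

2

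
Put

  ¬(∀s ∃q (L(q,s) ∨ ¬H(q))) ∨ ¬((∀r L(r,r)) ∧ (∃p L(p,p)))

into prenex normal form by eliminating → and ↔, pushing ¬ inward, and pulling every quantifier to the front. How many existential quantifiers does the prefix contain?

Push ¬ through the quantifiers and connectives to reach negation normal form:
  (∃s ∀q (¬L(q,s) ∧ H(q))) ∨ (∃r ¬L(r,r)) ∨ (∀p ¬L(p,p))
Finally move all quantifiers to the prefix:
  ∃s ∀q ∃r ∀p (¬L(q,s) ∧ H(q) ∨ ¬L(r,r) ∨ ¬L(p,p))
The prefix is ∃s ∀q ∃r ∀p: 2 universal, 2 existential.

2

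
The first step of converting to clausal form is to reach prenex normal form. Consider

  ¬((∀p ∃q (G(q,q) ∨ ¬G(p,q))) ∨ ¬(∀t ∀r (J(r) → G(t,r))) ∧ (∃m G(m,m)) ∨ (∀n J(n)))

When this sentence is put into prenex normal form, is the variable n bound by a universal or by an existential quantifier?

existential

Eliminate → and ↔ using ¬ and ∨.
  ¬((∀p ∃q (G(q,q) ∨ ¬G(p,q))) ∨ ¬(∀t ∀r (¬J(r) ∨ G(t,r))) ∧ (∃m G(m,m)) ∨ (∀n J(n)))
Drive negations inward (¬∀x A ≡ ∃x ¬A, ¬∃x A ≡ ∀x ¬A, De Morgan for ∧/∨):
  (∃p ∀q (¬G(q,q) ∧ G(p,q))) ∧ ((∀t ∀r (¬J(r) ∨ G(t,r))) ∨ (∀m ¬G(m,m))) ∧ (∃n ¬J(n))
Pull the quantifiers to the front (each side's bound variable is not free in the other side):
  ∃p ∀q ∀t ∀r ∀m ∃n (¬G(q,q) ∧ G(p,q) ∧ (¬J(r) ∨ G(t,r) ∨ ¬G(m,m)) ∧ ¬J(n))
The quantifier ∀n sits under an odd number of negations (counting the antecedent side of each →), so it flips to ∃n.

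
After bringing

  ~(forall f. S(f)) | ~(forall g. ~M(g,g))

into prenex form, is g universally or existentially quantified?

existential

Push ¬ through the quantifiers and connectives to reach negation normal form:
  (exists f. ~S(f)) | (exists g. M(g,g))
All bound variables are already distinct, so no renaming is needed.
Finally move all quantifiers to the prefix:
  exists f. exists g. (~S(f) | M(g,g))
The quantifier forall g sits under an odd number of negations, so it flips to exists g.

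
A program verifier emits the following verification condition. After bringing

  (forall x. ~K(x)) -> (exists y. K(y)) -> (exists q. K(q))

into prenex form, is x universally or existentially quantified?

existential

First replace A → B with ¬A ∨ B.
  ~(forall x. ~K(x)) | ~(exists y. K(y)) | (exists q. K(q))
Drive negations inward (¬∀x A ≡ ∃x ¬A, ¬∃x A ≡ ∀x ¬A, De Morgan for ∧/∨):
  (exists x. K(x)) | (forall y. ~K(y)) | (exists q. K(q))
All bound variables are already distinct, so no renaming is needed.
Pull the quantifiers to the front (each side's bound variable is not free in the other side):
  exists x. forall y. exists q. (K(x) | ~K(y) | K(q))
The quantifier forall x sits under an odd number of negations (counting the antecedent side of each →), so it flips to exists x.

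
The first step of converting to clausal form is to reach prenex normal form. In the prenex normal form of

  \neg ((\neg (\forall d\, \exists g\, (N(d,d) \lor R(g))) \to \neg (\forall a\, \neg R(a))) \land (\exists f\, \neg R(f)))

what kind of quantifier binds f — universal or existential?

universal

Eliminate → and ↔ using ¬ and ∨.
  \neg ((\neg \neg (\forall d\, \exists g\, (N(d,d) \lor R(g))) \lor \neg (\forall a\, \neg R(a))) \land (\exists f\, \neg R(f)))
Push ¬ through the quantifiers and connectives to reach negation normal form:
  (\exists d\, \forall g\, (\neg N(d,d) \land \neg R(g))) \land (\forall a\, \neg R(a)) \lor (\forall f\, R(f))
All bound variables are already distinct, so no renaming is needed.
Pull the quantifiers to the front (each side's bound variable is not free in the other side):
  \exists d\, \forall g\, \forall a\, \forall f\, (\neg N(d,d) \land \neg R(g) \land \neg R(a) \lor R(f))
The quantifier \exists f sits under an odd number of negations (counting the antecedent side of each →), so it flips to \forall f.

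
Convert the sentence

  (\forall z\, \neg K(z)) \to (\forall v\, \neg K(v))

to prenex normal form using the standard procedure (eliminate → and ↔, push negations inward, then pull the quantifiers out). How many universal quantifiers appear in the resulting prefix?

1

Eliminate → and ↔ using ¬ and ∨.
  \neg (\forall z\, \neg K(z)) \lor (\forall v\, \neg K(v))
Move each ¬ inward, flipping quantifiers it crosses:
  (\exists z\, K(z)) \lor (\forall v\, \neg K(v))
Extract every quantifier outward, since the variables are now distinct and don't occur free across branches:
  \exists z\, \forall v\, (K(z) \lor \neg K(v))
The prefix is \exists z \forall v: 1 universal, 1 existential.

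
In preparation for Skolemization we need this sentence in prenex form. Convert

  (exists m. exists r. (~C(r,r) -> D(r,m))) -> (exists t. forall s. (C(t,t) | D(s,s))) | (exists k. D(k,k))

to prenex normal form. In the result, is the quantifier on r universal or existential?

universal

First replace A → B with ¬A ∨ B.
  ~(exists m. exists r. (~~C(r,r) | D(r,m))) | (exists t. forall s. (C(t,t) | D(s,s))) | (exists k. D(k,k))
Move each ¬ inward, flipping quantifiers it crosses:
  (forall m. forall r. (~C(r,r) & ~D(r,m))) | (exists t. forall s. (C(t,t) | D(s,s))) | (exists k. D(k,k))
All bound variables are already distinct, so no renaming is needed.
Pull the quantifiers to the front (each side's bound variable is not free in the other side):
  forall m. forall r. exists t. forall s. exists k. (~C(r,r) & ~D(r,m) | C(t,t) | D(s,s) | D(k,k))
The quantifier exists r sits under an odd number of negations (counting the antecedent side of each →), so it flips to forall r.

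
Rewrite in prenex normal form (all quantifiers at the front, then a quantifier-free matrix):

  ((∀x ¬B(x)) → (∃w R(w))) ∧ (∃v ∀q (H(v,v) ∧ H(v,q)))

Eliminate → and ↔ using ¬ and ∨.
  (¬(∀x ¬B(x)) ∨ (∃w R(w))) ∧ (∃v ∀q (H(v,v) ∧ H(v,q)))
Push ¬ through the quantifiers and connectives to reach negation normal form:
  ((∃x B(x)) ∨ (∃w R(w))) ∧ (∃v ∀q (H(v,v) ∧ H(v,q)))
Finally move all quantifiers to the prefix:
  ∃x ∃w ∃v ∀q ((B(x) ∨ R(w)) ∧ H(v,v) ∧ H(v,q))

∃x ∃w ∃v ∀q ((B(x) ∨ R(w)) ∧ H(v,v) ∧ H(v,q))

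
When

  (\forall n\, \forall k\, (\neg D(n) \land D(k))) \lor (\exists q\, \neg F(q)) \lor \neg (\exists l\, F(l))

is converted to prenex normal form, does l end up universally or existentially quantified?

universal

Drive negations inward (¬∀x A ≡ ∃x ¬A, ¬∃x A ≡ ∀x ¬A, De Morgan for ∧/∨):
  (\forall n\, \forall k\, (\neg D(n) \land D(k))) \lor (\exists q\, \neg F(q)) \lor (\forall l\, \neg F(l))
All bound variables are already distinct, so no renaming is needed.
Extract every quantifier outward, since the variables are now distinct and don't occur free across branches:
  \forall n\, \forall k\, \exists q\, \forall l\, (\neg D(n) \land D(k) \lor \neg F(q) \lor \neg F(l))
The quantifier \exists l sits under an odd number of negations, so it flips to \forall l.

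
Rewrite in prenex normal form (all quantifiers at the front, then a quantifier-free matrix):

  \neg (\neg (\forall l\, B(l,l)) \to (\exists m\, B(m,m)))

\exists l\, \forall m\, (\neg B(l,l) \land \neg B(m,m))

First replace A → B with ¬A ∨ B.
  \neg (\neg \neg (\forall l\, B(l,l)) \lor (\exists m\, B(m,m)))
Drive negations inward (¬∀x A ≡ ∃x ¬A, ¬∃x A ≡ ∀x ¬A, De Morgan for ∧/∨):
  (\exists l\, \neg B(l,l)) \land (\forall m\, \neg B(m,m))
All bound variables are already distinct, so no renaming is needed.
Finally move all quantifiers to the prefix:
  \exists l\, \forall m\, (\neg B(l,l) \land \neg B(m,m))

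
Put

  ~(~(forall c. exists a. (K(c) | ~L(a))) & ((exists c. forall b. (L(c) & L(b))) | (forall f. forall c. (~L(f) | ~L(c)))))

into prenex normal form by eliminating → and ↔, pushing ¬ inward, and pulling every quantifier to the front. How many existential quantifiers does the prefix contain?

Drive negations inward (¬∀x A ≡ ∃x ¬A, ¬∃x A ≡ ∀x ¬A, De Morgan for ∧/∨):
  (forall c. exists a. (K(c) | ~L(a))) | (forall c. exists b. (~L(c) | ~L(b))) & (exists f. exists c. (L(f) & L(c)))
Rename bound variables to avoid capture: c↦s, c↦x1.
  (forall c. exists a. (K(c) | ~L(a))) | (forall s. exists b. (~L(s) | ~L(b))) & (exists f. exists x1. (L(f) & L(x1)))
Pull the quantifiers to the front (each side's bound variable is not free in the other side):
  forall c. exists a. forall s. exists b. exists f. exists x1. (K(c) | ~L(a) | (~L(s) | ~L(b)) & L(f) & L(x1))
The prefix is forall c exists a forall s exists b exists f exists x1: 2 universal, 4 existential.

4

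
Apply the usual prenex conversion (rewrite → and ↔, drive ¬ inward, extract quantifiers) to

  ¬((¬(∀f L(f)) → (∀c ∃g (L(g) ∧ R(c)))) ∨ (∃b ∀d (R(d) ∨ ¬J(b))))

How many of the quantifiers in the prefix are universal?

First replace A → B with ¬A ∨ B.
  ¬(¬¬(∀f L(f)) ∨ (∀c ∃g (L(g) ∧ R(c))) ∨ (∃b ∀d (R(d) ∨ ¬J(b))))
Move each ¬ inward, flipping quantifiers it crosses:
  (∃f ¬L(f)) ∧ (∃c ∀g (¬L(g) ∨ ¬R(c))) ∧ (∀b ∃d (¬R(d) ∧ J(b)))
Extract every quantifier outward, since the variables are now distinct and don't occur free across branches:
  ∃f ∃c ∀g ∀b ∃d (¬L(f) ∧ (¬L(g) ∨ ¬R(c)) ∧ ¬R(d) ∧ J(b))
The prefix is ∃f ∃c ∀g ∀b ∃d: 2 universal, 3 existential.

2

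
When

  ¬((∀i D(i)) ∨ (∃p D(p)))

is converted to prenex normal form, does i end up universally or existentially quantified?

Drive negations inward (¬∀x A ≡ ∃x ¬A, ¬∃x A ≡ ∀x ¬A, De Morgan for ∧/∨):
  (∃i ¬D(i)) ∧ (∀p ¬D(p))
Pull the quantifiers to the front (each side's bound variable is not free in the other side):
  ∃i ∀p (¬D(i) ∧ ¬D(p))
The quantifier ∀i sits under an odd number of negations, so it flips to ∃i.

existential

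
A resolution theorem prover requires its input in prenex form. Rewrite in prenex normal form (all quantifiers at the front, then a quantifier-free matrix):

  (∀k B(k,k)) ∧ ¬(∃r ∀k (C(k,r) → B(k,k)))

∀k ∀r ∃u1 (B(k,k) ∧ C(u1,r) ∧ ¬B(u1,u1))

Eliminate → and ↔ using ¬ and ∨.
  (∀k B(k,k)) ∧ ¬(∃r ∀k (¬C(k,r) ∨ B(k,k)))
Move each ¬ inward, flipping quantifiers it crosses:
  (∀k B(k,k)) ∧ (∀r ∃k (C(k,r) ∧ ¬B(k,k)))
Standardize variables apart so no two quantifiers bind the same name: k↦u1.
  (∀k B(k,k)) ∧ (∀r ∃u1 (C(u1,r) ∧ ¬B(u1,u1)))
Extract every quantifier outward, since the variables are now distinct and don't occur free across branches:
  ∀k ∀r ∃u1 (B(k,k) ∧ C(u1,r) ∧ ¬B(u1,u1))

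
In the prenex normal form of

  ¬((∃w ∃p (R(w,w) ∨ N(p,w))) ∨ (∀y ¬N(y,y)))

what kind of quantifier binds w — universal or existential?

universal

Push ¬ through the quantifiers and connectives to reach negation normal form:
  (∀w ∀p (¬R(w,w) ∧ ¬N(p,w))) ∧ (∃y N(y,y))
All bound variables are already distinct, so no renaming is needed.
Extract every quantifier outward, since the variables are now distinct and don't occur free across branches:
  ∀w ∀p ∃y (¬R(w,w) ∧ ¬N(p,w) ∧ N(y,y))
The quantifier ∃w sits under an odd number of negations, so it flips to ∀w.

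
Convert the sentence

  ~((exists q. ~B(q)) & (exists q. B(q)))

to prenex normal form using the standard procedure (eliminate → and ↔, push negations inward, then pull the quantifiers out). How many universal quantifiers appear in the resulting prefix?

2

Drive negations inward (¬∀x A ≡ ∃x ¬A, ¬∃x A ≡ ∀x ¬A, De Morgan for ∧/∨):
  (forall q. B(q)) | (forall q. ~B(q))
Standardize variables apart so no two quantifiers bind the same name: q↦w1.
  (forall q. B(q)) | (forall w1. ~B(w1))
Extract every quantifier outward, since the variables are now distinct and don't occur free across branches:
  forall q. forall w1. (B(q) | ~B(w1))
The prefix is forall q forall w1: 2 universal, 0 existential.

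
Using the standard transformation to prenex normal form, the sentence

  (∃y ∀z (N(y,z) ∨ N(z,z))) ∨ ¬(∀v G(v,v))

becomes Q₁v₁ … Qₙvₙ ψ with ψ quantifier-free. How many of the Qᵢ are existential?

2

Push ¬ through the quantifiers and connectives to reach negation normal form:
  (∃y ∀z (N(y,z) ∨ N(z,z))) ∨ (∃v ¬G(v,v))
Extract every quantifier outward, since the variables are now distinct and don't occur free across branches:
  ∃y ∀z ∃v (N(y,z) ∨ N(z,z) ∨ ¬G(v,v))
The prefix is ∃y ∀z ∃v: 1 universal, 2 existential.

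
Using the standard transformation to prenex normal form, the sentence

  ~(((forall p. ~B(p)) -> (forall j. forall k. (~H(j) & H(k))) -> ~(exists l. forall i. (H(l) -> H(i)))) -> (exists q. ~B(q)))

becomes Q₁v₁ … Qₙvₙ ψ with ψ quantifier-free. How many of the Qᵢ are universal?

Rewrite implications/biconditionals: A → B as ¬A ∨ B.
  ~(~(~(forall p. ~B(p)) | ~(forall j. forall k. (~H(j) & H(k))) | ~(exists l. forall i. (~H(l) | H(i)))) | (exists q. ~B(q)))
Move each ¬ inward, flipping quantifiers it crosses:
  ((exists p. B(p)) | (exists j. exists k. (H(j) | ~H(k))) | (forall l. exists i. (H(l) & ~H(i)))) & (forall q. B(q))
All bound variables are already distinct, so no renaming is needed.
Pull the quantifiers to the front (each side's bound variable is not free in the other side):
  exists p. exists j. exists k. forall l. exists i. forall q. ((B(p) | H(j) | ~H(k) | H(l) & ~H(i)) & B(q))
The prefix is exists p exists j exists k forall l exists i forall q: 2 universal, 4 existential.

2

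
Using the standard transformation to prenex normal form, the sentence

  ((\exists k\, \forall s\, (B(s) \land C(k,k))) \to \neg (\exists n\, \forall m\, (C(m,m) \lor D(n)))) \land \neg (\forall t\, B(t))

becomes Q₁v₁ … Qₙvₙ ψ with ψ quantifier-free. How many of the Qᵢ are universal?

Rewrite implications/biconditionals: A → B as ¬A ∨ B.
  (\neg (\exists k\, \forall s\, (B(s) \land C(k,k))) \lor \neg (\exists n\, \forall m\, (C(m,m) \lor D(n)))) \land \neg (\forall t\, B(t))
Move each ¬ inward, flipping quantifiers it crosses:
  ((\forall k\, \exists s\, (\neg B(s) \lor \neg C(k,k))) \lor (\forall n\, \exists m\, (\neg C(m,m) \land \neg D(n)))) \land (\exists t\, \neg B(t))
All bound variables are already distinct, so no renaming is needed.
Finally move all quantifiers to the prefix:
  \forall k\, \exists s\, \forall n\, \exists m\, \exists t\, ((\neg B(s) \lor \neg C(k,k) \lor \neg C(m,m) \land \neg D(n)) \land \neg B(t))
The prefix is \forall k \exists s \forall n \exists m \exists t: 2 universal, 3 existential.

2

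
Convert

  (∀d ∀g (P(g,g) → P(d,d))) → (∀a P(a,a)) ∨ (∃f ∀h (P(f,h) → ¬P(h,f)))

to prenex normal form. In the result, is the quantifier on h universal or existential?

First replace A → B with ¬A ∨ B.
  ¬(∀d ∀g (¬P(g,g) ∨ P(d,d))) ∨ (∀a P(a,a)) ∨ (∃f ∀h (¬P(f,h) ∨ ¬P(h,f)))
Drive negations inward (¬∀x A ≡ ∃x ¬A, ¬∃x A ≡ ∀x ¬A, De Morgan for ∧/∨):
  (∃d ∃g (P(g,g) ∧ ¬P(d,d))) ∨ (∀a P(a,a)) ∨ (∃f ∀h (¬P(f,h) ∨ ¬P(h,f)))
All bound variables are already distinct, so no renaming is needed.
Finally move all quantifiers to the prefix:
  ∃d ∃g ∀a ∃f ∀h (P(g,g) ∧ ¬P(d,d) ∨ P(a,a) ∨ ¬P(f,h) ∨ ¬P(h,f))
The quantifier ∀h sits under an even number of negations (counting the antecedent side of each →), so it remains universal.

universal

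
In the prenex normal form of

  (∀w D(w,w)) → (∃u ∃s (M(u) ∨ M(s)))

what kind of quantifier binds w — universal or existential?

Eliminate → and ↔ using ¬ and ∨.
  ¬(∀w D(w,w)) ∨ (∃u ∃s (M(u) ∨ M(s)))
Drive negations inward (¬∀x A ≡ ∃x ¬A, ¬∃x A ≡ ∀x ¬A, De Morgan for ∧/∨):
  (∃w ¬D(w,w)) ∨ (∃u ∃s (M(u) ∨ M(s)))
All bound variables are already distinct, so no renaming is needed.
Finally move all quantifiers to the prefix:
  ∃w ∃u ∃s (¬D(w,w) ∨ M(u) ∨ M(s))
The quantifier ∀w sits under an odd number of negations (counting the antecedent side of each →), so it flips to ∃w.

existential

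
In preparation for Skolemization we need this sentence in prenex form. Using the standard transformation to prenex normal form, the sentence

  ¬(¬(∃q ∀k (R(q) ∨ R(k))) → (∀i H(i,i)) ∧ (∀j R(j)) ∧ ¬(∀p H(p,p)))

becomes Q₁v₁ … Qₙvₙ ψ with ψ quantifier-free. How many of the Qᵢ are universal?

Rewrite implications/biconditionals: A → B as ¬A ∨ B.
  ¬(¬¬(∃q ∀k (R(q) ∨ R(k))) ∨ (∀i H(i,i)) ∧ (∀j R(j)) ∧ ¬(∀p H(p,p)))
Push ¬ through the quantifiers and connectives to reach negation normal form:
  (∀q ∃k (¬R(q) ∧ ¬R(k))) ∧ ((∃i ¬H(i,i)) ∨ (∃j ¬R(j)) ∨ (∀p H(p,p)))
All bound variables are already distinct, so no renaming is needed.
Finally move all quantifiers to the prefix:
  ∀q ∃k ∃i ∃j ∀p (¬R(q) ∧ ¬R(k) ∧ (¬H(i,i) ∨ ¬R(j) ∨ H(p,p)))
The prefix is ∀q ∃k ∃i ∃j ∀p: 2 universal, 3 existential.

2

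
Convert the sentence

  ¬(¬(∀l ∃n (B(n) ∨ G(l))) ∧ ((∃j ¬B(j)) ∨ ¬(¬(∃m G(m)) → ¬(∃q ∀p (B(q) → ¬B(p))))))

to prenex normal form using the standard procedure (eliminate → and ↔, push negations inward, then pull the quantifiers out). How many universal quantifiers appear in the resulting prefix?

First replace A → B with ¬A ∨ B.
  ¬(¬(∀l ∃n (B(n) ∨ G(l))) ∧ ((∃j ¬B(j)) ∨ ¬(¬¬(∃m G(m)) ∨ ¬(∃q ∀p (¬B(q) ∨ ¬B(p))))))
Move each ¬ inward, flipping quantifiers it crosses:
  (∀l ∃n (B(n) ∨ G(l))) ∨ (∀j B(j)) ∧ ((∃m G(m)) ∨ (∀q ∃p (B(q) ∧ B(p))))
Extract every quantifier outward, since the variables are now distinct and don't occur free across branches:
  ∀l ∃n ∀j ∃m ∀q ∃p (B(n) ∨ G(l) ∨ B(j) ∧ (G(m) ∨ B(q) ∧ B(p)))
The prefix is ∀l ∃n ∀j ∃m ∀q ∃p: 3 universal, 3 existential.

3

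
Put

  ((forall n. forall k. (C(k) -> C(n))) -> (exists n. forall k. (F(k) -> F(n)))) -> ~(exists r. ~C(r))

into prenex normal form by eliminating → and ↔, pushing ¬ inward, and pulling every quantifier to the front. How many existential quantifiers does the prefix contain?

1

Eliminate → and ↔ using ¬ and ∨.
  ~(~(forall n. forall k. (~C(k) | C(n))) | (exists n. forall k. (~F(k) | F(n)))) | ~(exists r. ~C(r))
Push ¬ through the quantifiers and connectives to reach negation normal form:
  (forall n. forall k. (~C(k) | C(n))) & (forall n. exists k. (F(k) & ~F(n))) | (forall r. C(r))
Rename bound variables to avoid capture: n↦x, k↦q.
  (forall n. forall k. (~C(k) | C(n))) & (forall x. exists q. (F(q) & ~F(x))) | (forall r. C(r))
Extract every quantifier outward, since the variables are now distinct and don't occur free across branches:
  forall n. forall k. forall x. exists q. forall r. ((~C(k) | C(n)) & F(q) & ~F(x) | C(r))
The prefix is forall n forall k forall x exists q forall r: 4 universal, 1 existential.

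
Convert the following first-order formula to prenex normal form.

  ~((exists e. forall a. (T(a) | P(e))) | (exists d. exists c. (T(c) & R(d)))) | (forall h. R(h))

Move each ¬ inward, flipping quantifiers it crosses:
  (forall e. exists a. (~T(a) & ~P(e))) & (forall d. forall c. (~T(c) | ~R(d))) | (forall h. R(h))
Finally move all quantifiers to the prefix:
  forall e. exists a. forall d. forall c. forall h. (~T(a) & ~P(e) & (~T(c) | ~R(d)) | R(h))

forall e. exists a. forall d. forall c. forall h. (~T(a) & ~P(e) & (~T(c) | ~R(d)) | R(h))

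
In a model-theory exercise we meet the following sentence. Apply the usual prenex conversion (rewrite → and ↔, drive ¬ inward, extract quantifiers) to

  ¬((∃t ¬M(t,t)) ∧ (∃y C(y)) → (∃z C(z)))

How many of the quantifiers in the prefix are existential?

Rewrite implications/biconditionals: A → B as ¬A ∨ B.
  ¬(¬((∃t ¬M(t,t)) ∧ (∃y C(y))) ∨ (∃z C(z)))
Push ¬ through the quantifiers and connectives to reach negation normal form:
  (∃t ¬M(t,t)) ∧ (∃y C(y)) ∧ (∀z ¬C(z))
All bound variables are already distinct, so no renaming is needed.
Extract every quantifier outward, since the variables are now distinct and don't occur free across branches:
  ∃t ∃y ∀z (¬M(t,t) ∧ C(y) ∧ ¬C(z))
The prefix is ∃t ∃y ∀z: 1 universal, 2 existential.

2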